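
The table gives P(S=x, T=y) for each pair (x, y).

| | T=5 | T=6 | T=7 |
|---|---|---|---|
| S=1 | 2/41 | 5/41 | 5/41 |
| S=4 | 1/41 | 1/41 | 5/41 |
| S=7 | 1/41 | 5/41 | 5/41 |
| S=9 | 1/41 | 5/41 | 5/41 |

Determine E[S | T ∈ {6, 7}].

P(T ∈ {6, 7}) = 36/41.
Σ S·P over the event = 1·(5/41) + 1·(5/41) + 4·(1/41) + 4·(5/41) + 7·(5/41) + 7·(5/41) + 9·(5/41) + 9·(5/41) = 194/41.
E[S | T ∈ {6, 7}] = (194/41) / (36/41) = 97/18.

97/18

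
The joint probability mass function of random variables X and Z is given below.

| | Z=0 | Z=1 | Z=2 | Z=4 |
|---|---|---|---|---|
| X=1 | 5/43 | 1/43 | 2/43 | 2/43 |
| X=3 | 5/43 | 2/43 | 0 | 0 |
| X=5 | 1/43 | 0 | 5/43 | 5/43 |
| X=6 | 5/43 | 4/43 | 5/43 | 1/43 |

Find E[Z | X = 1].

P(X = 1) = 10/43.
Σ Z·P over the event = 0·(5/43) + 1·(1/43) + 2·(2/43) + 4·(2/43) = 13/43.
E[Z | X = 1] = (13/43) / (10/43) = 13/10.

13/10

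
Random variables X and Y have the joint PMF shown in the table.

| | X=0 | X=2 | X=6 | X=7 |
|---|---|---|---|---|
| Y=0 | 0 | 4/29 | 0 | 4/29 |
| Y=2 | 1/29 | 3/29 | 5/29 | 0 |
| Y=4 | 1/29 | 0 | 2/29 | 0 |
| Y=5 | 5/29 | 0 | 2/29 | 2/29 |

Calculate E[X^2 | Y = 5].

P(Y = 5) = 9/29.
Σ X^2·P over the event = 0·(5/29) + 36·(2/29) + 49·(2/29) = 170/29.
E[X^2 | Y = 5] = (170/29) / (9/29) = 170/9.

170/9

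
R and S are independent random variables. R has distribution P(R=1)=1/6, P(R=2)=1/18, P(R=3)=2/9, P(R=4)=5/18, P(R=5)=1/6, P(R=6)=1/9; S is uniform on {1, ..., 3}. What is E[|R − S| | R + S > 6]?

44/17

P(R + S > 6) = 17/54.
Summing |R−S|·P(x,y) over outcomes with R + S > 6 gives 22/27.
E[|R − S| | R + S > 6] = (22/27) / (17/54) = 44/17.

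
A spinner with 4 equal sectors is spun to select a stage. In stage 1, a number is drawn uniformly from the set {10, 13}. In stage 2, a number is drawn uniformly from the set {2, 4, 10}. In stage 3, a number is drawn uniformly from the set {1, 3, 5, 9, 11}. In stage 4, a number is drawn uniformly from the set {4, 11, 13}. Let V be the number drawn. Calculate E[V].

959/120

E[V | stage 1] = (10+13)/2 = 23/2.
E[V | stage 2] = (2+4+10)/3 = 16/3.
E[V | stage 3] = (1+3+5+9+11)/5 = 29/5.
E[V | stage 4] = (4+11+13)/3 = 28/3.
E[V] = (1/4)·(23/2) + (1/4)·(16/3) + (1/4)·(29/5) + (1/4)·(28/3) = 959/120.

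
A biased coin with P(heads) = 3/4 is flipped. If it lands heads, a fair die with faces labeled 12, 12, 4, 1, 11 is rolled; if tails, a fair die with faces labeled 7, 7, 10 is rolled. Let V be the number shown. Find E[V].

8

E[V | heads] = (12+12+4+1+11)/5 = 8.
E[V | tails] = (7+7+10)/3 = 8.
E[V] = (3/4)·(8) + (1/4)·(8) = 8.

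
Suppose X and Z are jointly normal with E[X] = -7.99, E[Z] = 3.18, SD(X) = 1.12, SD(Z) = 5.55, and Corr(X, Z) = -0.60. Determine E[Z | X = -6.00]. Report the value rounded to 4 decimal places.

The regression of Z on X has slope ρ·σ_Z/σ_X and passes through (μ_X, μ_Z).
E[Z | X=-6.00] = 3.18 + (-0.60)·(5.55/1.12)·(-6.00 − (-7.99)) = 3.18 + (-2.9732)·(1.99) = -2.7367.

-2.7367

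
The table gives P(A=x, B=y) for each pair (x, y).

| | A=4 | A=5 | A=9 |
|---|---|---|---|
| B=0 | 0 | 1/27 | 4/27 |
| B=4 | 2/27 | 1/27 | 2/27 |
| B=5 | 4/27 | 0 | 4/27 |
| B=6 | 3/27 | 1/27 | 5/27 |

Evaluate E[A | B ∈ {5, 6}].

114/17

P(B ∈ {5, 6}) = 17/27.
Σ A·P over the event = 4·(4/27) + 4·(3/27) + 5·(1/27) + 9·(4/27) + 9·(5/27) = 38/9.
E[A | B ∈ {5, 6}] = (38/9) / (17/27) = 114/17.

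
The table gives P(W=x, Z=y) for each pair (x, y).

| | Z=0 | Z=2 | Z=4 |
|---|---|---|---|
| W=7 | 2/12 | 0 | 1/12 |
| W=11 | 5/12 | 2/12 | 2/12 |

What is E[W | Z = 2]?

11

P(Z = 2) = 1/6.
Σ W·P over the event = 11·(2/12) = 11/6.
E[W | Z = 2] = (11/6) / (1/6) = 11.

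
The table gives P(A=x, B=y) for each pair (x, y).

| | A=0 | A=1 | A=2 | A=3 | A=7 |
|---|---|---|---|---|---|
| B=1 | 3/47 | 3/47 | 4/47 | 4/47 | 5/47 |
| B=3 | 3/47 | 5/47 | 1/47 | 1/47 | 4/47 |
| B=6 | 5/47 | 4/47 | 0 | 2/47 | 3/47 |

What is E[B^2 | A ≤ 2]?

415/28

P(A ≤ 2) = 28/47.
Σ B^2·P over the event = 1·(3/47) + 9·(3/47) + 36·(5/47) + 1·(3/47) + 9·(5/47) + 36·(4/47) + 1·(4/47) + 9·(1/47) = 415/47.
E[B^2 | A ≤ 2] = (415/47) / (28/47) = 415/28.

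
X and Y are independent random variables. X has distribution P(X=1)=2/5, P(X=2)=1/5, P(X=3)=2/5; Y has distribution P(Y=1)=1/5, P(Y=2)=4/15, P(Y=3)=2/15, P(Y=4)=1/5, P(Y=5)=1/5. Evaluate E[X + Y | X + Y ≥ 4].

P(X + Y ≥ 4) = 58/75.
Summing (X+Y)·P(x,y) over outcomes with X + Y ≥ 4 gives 13/3.
E[X + Y | X + Y ≥ 4] = (13/3) / (58/75) = 325/58.

325/58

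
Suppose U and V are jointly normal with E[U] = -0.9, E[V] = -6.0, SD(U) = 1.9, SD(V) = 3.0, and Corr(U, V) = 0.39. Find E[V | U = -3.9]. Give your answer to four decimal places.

E[V | U=x] = μ_V + ρ(σ_V/σ_U)(x − μ_U) for jointly normal variables.
E[V | U=-3.9] = -6.0 + (0.39)·(3.0/1.9)·(-3.9 − (-0.9)) = -6.0 + (0.61579)·(-3) = -7.8474.

-7.8474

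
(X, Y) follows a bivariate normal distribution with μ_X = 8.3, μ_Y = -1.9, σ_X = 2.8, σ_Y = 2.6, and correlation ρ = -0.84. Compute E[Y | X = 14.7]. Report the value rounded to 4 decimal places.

E[Y | X=x] = μ_Y + ρ(σ_Y/σ_X)(x − μ_X) for jointly normal variables.
E[Y | X=14.7] = -1.9 + (-0.84)·(2.6/2.8)·(14.7 − (8.3)) = -1.9 + (-0.78)·(6.4) = -6.8920.

-6.8920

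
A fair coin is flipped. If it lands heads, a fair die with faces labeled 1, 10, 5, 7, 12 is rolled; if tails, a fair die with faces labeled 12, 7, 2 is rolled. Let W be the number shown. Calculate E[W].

E[W | heads] = (1+10+5+7+12)/5 = 7.
E[W | tails] = (12+7+2)/3 = 7.
By the law of total expectation,
E[W] = (1/2)·(7) + (1/2)·(7) = 7.

7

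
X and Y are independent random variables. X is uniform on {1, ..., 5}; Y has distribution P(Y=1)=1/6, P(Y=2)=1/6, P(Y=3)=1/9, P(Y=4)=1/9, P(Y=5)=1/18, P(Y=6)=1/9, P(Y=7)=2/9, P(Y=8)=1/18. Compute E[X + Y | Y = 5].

P(Y = 5) = 1/18.
Summing (X+Y)·P(x,y) over outcomes with Y = 5 gives 4/9.
E[X + Y | Y = 5] = (4/9) / (1/18) = 8.

8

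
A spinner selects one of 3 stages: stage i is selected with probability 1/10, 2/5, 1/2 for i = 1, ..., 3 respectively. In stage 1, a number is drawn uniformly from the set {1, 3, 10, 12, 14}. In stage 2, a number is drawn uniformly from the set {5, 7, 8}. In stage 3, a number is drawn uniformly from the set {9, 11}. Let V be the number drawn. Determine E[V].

E[V | stage 1] = (1+3+10+12+14)/5 = 8.
E[V | stage 2] = (5+7+8)/3 = 20/3.
E[V | stage 3] = (9+11)/2 = 10.
E[V] = (1/10)·(8) + (2/5)·(20/3) + (1/2)·(10) = 127/15.

127/15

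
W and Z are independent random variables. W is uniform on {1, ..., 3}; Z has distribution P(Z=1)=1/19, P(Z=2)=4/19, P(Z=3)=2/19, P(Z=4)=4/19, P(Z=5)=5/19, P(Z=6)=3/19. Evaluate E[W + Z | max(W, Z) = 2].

P(max(W, Z) = 2) = 3/19.
Summing (W+Z)·P(x,y) over outcomes with max(W, Z) = 2 gives 31/57.
E[W + Z | max(W, Z) = 2] = (31/57) / (3/19) = 31/9.

31/9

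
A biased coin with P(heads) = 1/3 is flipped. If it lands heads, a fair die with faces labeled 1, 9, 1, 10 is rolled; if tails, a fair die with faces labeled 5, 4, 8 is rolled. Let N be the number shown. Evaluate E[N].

199/36

E[N | heads] = (1+9+1+10)/4 = 21/4.
E[N | tails] = (5+4+8)/3 = 17/3.
By the law of total expectation,
E[N] = (1/3)·(21/4) + (2/3)·(17/3) = 199/36.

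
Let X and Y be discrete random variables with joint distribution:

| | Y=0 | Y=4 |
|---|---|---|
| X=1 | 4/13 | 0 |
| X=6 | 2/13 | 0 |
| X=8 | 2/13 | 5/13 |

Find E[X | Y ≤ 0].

P(Y ≤ 0) = 8/13.
Summing X·P(X=x,Y=y) over the conditioning event gives 32/13.
E[X | Y ≤ 0] = (32/13) / (8/13) = 4.

4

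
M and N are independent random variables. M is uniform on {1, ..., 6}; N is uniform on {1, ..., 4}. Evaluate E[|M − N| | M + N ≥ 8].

2

P(M + N ≥ 8) = 1/4.
Summing |M−N|·P(x,y) over outcomes with M + N ≥ 8 gives 1/2.
E[|M − N| | M + N ≥ 8] = (1/2) / (1/4) = 2.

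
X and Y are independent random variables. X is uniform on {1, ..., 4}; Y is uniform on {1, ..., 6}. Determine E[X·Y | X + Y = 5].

5

Outcomes with X + Y = 5: (1,4), (2,3), (3,2), (4,1), each with probability 1/24.
E[X·Y | X + Y = 5] = (4 + 6 + 6 + 4) / 4 = 5.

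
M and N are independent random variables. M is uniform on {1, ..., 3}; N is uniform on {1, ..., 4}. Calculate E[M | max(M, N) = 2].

Outcomes with max(M, N) = 2: (1,2), (2,1), (2,2), each with probability 1/12.
E[M | max(M, N) = 2] = (1 + 2 + 2) / 3 = 5/3.

5/3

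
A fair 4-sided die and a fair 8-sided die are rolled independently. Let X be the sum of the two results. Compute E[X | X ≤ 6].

P(X ≤ 6) = 7/16.
Σ over the event: 2·1/32 + 3·1/16 + 4·3/32 + 5·1/8 + 6·1/8 = 2.
E[X | X ≤ 6] = (2) / (7/16) = 32/7.

32/7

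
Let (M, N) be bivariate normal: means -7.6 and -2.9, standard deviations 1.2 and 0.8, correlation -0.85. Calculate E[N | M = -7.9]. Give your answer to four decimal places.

E[N | M=x] = μ_N + ρ(σ_N/σ_M)(x − μ_M) for jointly normal variables.
E[N | M=-7.9] = -2.9 + (-0.85)·(0.8/1.2)·(-7.9 − (-7.6)) = -2.9 + (-0.56667)·(-0.3) = -2.7300.

-2.7300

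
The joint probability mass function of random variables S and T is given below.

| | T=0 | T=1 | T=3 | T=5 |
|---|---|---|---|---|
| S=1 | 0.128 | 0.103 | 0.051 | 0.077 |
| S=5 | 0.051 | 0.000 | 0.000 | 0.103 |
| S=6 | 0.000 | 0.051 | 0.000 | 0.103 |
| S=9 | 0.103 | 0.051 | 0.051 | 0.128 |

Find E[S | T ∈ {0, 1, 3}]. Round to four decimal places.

4.5637

P(T ∈ {0, 1, 3}) = 0.589.
Σ S·P over the event = 1·(0.128) + 1·(0.103) + 1·(0.051) + 5·(0.051) + 6·(0.051) + 9·(0.103) + 9·(0.051) + 9·(0.051) = 2.688.
E[S | T ∈ {0, 1, 3}] = (2.688) / (0.589) = 4.5637.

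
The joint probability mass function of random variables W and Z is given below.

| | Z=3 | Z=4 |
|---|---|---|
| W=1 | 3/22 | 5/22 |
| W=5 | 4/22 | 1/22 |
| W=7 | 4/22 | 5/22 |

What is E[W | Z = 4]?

P(Z = 4) = 1/2.
Σ W·P over the event = 1·(5/22) + 5·(1/22) + 7·(5/22) = 45/22.
E[W | Z = 4] = (45/22) / (1/2) = 45/11.

45/11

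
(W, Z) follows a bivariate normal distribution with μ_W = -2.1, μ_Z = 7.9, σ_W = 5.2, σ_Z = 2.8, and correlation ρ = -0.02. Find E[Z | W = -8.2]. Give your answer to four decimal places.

7.9657

The regression of Z on W has slope ρ·σ_Z/σ_W and passes through (μ_W, μ_Z).
E[Z | W=-8.2] = 7.9 + (-0.02)·(2.8/5.2)·(-8.2 − (-2.1)) = 7.9 + (-0.010769)·(-6.1) = 7.9657.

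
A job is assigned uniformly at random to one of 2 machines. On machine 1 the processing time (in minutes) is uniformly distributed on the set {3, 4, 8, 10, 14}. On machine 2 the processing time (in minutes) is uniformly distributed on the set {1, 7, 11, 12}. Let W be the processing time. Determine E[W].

311/40

E[W | machine 1] = (3+4+8+10+14)/5 = 39/5.
E[W | machine 2] = (1+7+11+12)/4 = 31/4.
E[W] = (1/2)·(39/5) + (1/2)·(31/4) = 311/40.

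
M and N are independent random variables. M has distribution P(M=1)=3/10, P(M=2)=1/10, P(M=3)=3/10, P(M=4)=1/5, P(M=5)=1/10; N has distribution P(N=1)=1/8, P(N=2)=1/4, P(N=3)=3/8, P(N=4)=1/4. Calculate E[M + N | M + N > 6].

P(M + N > 6) = 23/80.
Summing (M+N)·P(x,y) over outcomes with M + N > 6 gives 43/20.
E[M + N | M + N > 6] = (43/20) / (23/80) = 172/23.

172/23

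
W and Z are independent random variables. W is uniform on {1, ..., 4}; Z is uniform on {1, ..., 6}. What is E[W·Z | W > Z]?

35/6

Outcomes with W > Z: (2,1), (3,1), (3,2), (4,1), (4,2), (4,3), each with probability 1/24.
E[W·Z | W > Z] = (2 + 3 + 6 + 4 + 8 + 12) / 6 = 35/6.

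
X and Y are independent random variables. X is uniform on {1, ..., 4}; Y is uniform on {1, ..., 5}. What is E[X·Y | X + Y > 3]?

145/17

P(X + Y > 3) = 17/20.
Summing XY·P(x,y) over outcomes with X + Y > 3 gives 29/4.
E[X·Y | X + Y > 3] = (29/4) / (17/20) = 145/17.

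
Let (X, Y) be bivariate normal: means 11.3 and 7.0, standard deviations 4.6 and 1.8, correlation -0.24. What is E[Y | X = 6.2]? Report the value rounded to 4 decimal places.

7.4790

E[Y | X=x] = μ_Y + ρ(σ_Y/σ_X)(x − μ_X) for jointly normal variables.
E[Y | X=6.2] = 7.0 + (-0.24)·(1.8/4.6)·(6.2 − (11.3)) = 7.0 + (-0.093913)·(-5.1) = 7.4790.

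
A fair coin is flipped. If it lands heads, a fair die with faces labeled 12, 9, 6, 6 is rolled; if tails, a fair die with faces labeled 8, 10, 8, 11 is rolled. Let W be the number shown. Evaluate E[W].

35/4

E[W | heads] = (12+9+6+6)/4 = 33/4.
E[W | tails] = (8+10+8+11)/4 = 37/4.
E[W] = (1/2)·(33/4) + (1/2)·(37/4) = 35/4.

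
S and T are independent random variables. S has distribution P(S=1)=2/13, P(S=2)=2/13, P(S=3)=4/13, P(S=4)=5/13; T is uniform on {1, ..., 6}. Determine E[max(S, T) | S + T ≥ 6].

239/51

P(S + T ≥ 6) = 17/26.
Summing max(S,T)·P(x,y) over outcomes with S + T ≥ 6 gives 239/78.
E[max(S, T) | S + T ≥ 6] = (239/78) / (17/26) = 239/51.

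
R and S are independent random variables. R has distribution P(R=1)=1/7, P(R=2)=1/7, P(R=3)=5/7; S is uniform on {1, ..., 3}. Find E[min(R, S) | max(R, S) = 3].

P(max(R, S) = 3) = 17/21.
Summing min(R,S)·P(x,y) over outcomes with max(R, S) = 3 gives 11/7.
E[min(R, S) | max(R, S) = 3] = (11/7) / (17/21) = 33/17.

33/17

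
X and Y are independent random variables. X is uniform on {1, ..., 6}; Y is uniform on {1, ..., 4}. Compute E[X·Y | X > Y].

P(X > Y) = 7/12.
Summing XY·P(x,y) over outcomes with X > Y gives 145/24.
E[X·Y | X > Y] = (145/24) / (7/12) = 145/14.

145/14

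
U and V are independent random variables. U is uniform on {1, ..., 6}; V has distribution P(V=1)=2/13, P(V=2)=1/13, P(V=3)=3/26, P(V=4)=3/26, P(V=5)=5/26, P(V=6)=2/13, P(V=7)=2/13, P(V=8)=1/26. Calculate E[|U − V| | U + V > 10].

47/29

P(U + V > 10) = 29/156.
Summing |U−V|·P(x,y) over outcomes with U + V > 10 gives 47/156.
E[|U − V| | U + V > 10] = (47/156) / (29/156) = 47/29.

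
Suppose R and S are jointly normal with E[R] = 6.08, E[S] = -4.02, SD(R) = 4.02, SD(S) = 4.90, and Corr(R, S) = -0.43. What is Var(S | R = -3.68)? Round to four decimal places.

For a bivariate normal, Var(S | R=x) = σ_S²(1 − ρ²).
Var(S | R=-3.68) = (4.90)²·(1 − (-0.43)²) = 24.01·0.8151 = 19.5706.

19.5706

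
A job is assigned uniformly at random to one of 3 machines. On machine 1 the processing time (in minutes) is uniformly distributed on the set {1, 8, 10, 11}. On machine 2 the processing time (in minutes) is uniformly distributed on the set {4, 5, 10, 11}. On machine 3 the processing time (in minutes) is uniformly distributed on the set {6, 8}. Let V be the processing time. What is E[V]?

22/3

E[V | machine 1] = (1+8+10+11)/4 = 15/2.
E[V | machine 2] = (4+5+10+11)/4 = 15/2.
E[V | machine 3] = (6+8)/2 = 7.
E[V] = (1/3)·(15/2) + (1/3)·(15/2) + (1/3)·(7) = 22/3.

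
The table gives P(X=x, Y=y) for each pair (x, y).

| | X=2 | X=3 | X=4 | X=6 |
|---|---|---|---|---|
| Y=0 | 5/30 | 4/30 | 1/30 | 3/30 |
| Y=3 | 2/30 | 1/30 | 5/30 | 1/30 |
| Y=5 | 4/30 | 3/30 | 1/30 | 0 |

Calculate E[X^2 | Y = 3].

133/9

P(Y = 3) = 3/10.
Summing X^2·P(X=x,Y=y) over the conditioning event gives 133/30.
E[X^2 | Y = 3] = (133/30) / (3/10) = 133/9.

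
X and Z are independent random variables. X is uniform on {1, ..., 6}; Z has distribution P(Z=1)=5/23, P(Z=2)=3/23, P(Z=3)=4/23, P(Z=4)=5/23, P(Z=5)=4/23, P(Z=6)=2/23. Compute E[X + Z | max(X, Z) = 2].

36/11

P(max(X, Z) = 2) = 11/138.
Summing (X+Z)·P(x,y) over outcomes with max(X, Z) = 2 gives 6/23.
E[X + Z | max(X, Z) = 2] = (6/23) / (11/138) = 36/11.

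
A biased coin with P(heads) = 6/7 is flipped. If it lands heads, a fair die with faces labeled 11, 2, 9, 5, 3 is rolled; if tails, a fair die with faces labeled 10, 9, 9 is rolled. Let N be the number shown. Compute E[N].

136/21

E[N | heads] = (11+2+9+5+3)/5 = 6.
E[N | tails] = (10+9+9)/3 = 28/3.
E[N] = (6/7)·(6) + (1/7)·(28/3) = 136/21.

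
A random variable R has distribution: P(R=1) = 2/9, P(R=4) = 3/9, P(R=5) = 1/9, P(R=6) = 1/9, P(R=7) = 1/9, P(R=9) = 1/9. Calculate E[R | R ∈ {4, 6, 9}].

27/5

P(R ∈ {4, 6, 9}) = 5/9.
Σ over the event: 4·1/3 + 6·1/9 + 9·1/9 = 3.
E[R | R ∈ {4, 6, 9}] = (3) / (5/9) = 27/5.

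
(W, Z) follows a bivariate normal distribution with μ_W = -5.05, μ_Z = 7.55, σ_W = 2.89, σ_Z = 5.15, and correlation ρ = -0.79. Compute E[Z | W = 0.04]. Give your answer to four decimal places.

For a bivariate normal, E[Z | W=x] = μ_Z + ρ·(σ_Z/σ_W)·(x − μ_W).
E[Z | W=0.04] = 7.55 + (-0.79)·(5.15/2.89)·(0.04 − (-5.05)) = 7.55 + (-1.407785)·(5.09) = 0.3844.

0.3844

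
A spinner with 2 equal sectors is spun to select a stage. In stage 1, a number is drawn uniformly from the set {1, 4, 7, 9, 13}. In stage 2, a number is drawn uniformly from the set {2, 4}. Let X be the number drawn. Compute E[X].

49/10

E[X | stage 1] = (1+4+7+9+13)/5 = 34/5.
E[X | stage 2] = (2+4)/2 = 3.
E[X] = (1/2)·(34/5) + (1/2)·(3) = 49/10.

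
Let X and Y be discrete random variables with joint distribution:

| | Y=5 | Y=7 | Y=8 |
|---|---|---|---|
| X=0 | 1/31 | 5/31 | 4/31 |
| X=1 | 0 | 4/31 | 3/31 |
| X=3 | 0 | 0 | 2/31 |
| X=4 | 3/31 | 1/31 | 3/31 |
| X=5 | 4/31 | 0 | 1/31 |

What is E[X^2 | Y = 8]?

94/13

P(Y = 8) = 13/31.
Summing X^2·P(X=x,Y=y) over the conditioning event gives 94/31.
E[X^2 | Y = 8] = (94/31) / (13/31) = 94/13.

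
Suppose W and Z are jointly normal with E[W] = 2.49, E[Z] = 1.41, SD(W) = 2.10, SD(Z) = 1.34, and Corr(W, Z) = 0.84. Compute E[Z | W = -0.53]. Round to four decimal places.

The regression of Z on W has slope ρ·σ_Z/σ_W and passes through (μ_W, μ_Z).
E[Z | W=-0.53] = 1.41 + (0.84)·(1.34/2.10)·(-0.53 − (2.49)) = 1.41 + (0.536)·(-3.02) = -0.2087.

-0.2087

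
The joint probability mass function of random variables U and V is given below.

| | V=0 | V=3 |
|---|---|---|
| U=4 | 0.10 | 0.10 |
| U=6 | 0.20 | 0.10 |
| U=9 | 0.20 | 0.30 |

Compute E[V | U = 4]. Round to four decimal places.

P(U = 4) = 0.20.
Σ V·P over the event = 0·(0.10) + 3·(0.10) = 0.30.
E[V | U = 4] = (0.30) / (0.20) = 1.5000.

1.5000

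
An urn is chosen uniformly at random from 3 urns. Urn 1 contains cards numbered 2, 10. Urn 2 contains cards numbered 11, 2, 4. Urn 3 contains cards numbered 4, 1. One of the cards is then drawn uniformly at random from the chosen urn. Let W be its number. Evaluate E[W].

E[W | urn 1] = (2+10)/2 = 6.
E[W | urn 2] = (11+2+4)/3 = 17/3.
E[W | urn 3] = (4+1)/2 = 5/2.
By the law of total expectation,
E[W] = (1/3)·(6) + (1/3)·(17/3) + (1/3)·(5/2) = 85/18.

85/18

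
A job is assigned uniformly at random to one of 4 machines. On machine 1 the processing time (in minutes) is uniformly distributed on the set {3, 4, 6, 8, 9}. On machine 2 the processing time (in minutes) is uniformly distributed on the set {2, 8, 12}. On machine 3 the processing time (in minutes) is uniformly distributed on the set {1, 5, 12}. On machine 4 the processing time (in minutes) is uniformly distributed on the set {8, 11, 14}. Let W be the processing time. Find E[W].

E[W | machine 1] = (3+4+6+8+9)/5 = 6.
E[W | machine 2] = (2+8+12)/3 = 22/3.
E[W | machine 3] = (1+5+12)/3 = 6.
E[W | machine 4] = (8+11+14)/3 = 11.
E[W] = (1/4)·(6) + (1/4)·(22/3) + (1/4)·(6) + (1/4)·(11) = 91/12.

91/12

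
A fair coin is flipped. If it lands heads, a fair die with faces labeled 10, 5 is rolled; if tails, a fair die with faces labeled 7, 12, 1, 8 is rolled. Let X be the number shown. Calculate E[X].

29/4

E[X | heads] = (10+5)/2 = 15/2.
E[X | tails] = (7+12+1+8)/4 = 7.
By the law of total expectation,
E[X] = (1/2)·(15/2) + (1/2)·(7) = 29/4.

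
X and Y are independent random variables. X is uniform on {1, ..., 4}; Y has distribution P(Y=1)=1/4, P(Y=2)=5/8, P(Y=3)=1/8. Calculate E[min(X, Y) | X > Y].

29/17

P(X > Y) = 17/32.
Summing min(X,Y)·P(x,y) over outcomes with X > Y gives 29/32.
E[min(X, Y) | X > Y] = (29/32) / (17/32) = 29/17.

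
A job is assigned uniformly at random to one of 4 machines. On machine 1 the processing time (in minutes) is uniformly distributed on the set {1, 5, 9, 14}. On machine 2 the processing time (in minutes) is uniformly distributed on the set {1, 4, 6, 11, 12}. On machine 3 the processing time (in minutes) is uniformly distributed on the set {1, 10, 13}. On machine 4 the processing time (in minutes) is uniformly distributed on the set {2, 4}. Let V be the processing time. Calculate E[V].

501/80

E[V | machine 1] = (1+5+9+14)/4 = 29/4.
E[V | machine 2] = (1+4+6+11+12)/5 = 34/5.
E[V | machine 3] = (1+10+13)/3 = 8.
E[V | machine 4] = (2+4)/2 = 3.
E[V] = (1/4)·(29/4) + (1/4)·(34/5) + (1/4)·(8) + (1/4)·(3) = 501/80.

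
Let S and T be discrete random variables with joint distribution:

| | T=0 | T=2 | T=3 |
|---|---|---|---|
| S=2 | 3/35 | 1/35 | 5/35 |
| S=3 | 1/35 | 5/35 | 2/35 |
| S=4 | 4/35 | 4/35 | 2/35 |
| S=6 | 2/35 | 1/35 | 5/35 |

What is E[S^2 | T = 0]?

P(T = 0) = 2/7.
Σ S^2·P over the event = 4·(3/35) + 9·(1/35) + 16·(4/35) + 36·(2/35) = 157/35.
E[S^2 | T = 0] = (157/35) / (2/7) = 157/10.

157/10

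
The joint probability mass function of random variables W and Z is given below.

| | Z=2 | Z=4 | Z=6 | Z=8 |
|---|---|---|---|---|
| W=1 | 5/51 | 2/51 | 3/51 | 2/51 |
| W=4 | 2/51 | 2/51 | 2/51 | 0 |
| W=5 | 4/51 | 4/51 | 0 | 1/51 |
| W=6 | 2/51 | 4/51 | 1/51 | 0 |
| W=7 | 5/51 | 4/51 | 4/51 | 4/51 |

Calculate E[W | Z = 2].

P(Z = 2) = 6/17.
Σ W·P over the event = 1·(5/51) + 4·(2/51) + 5·(4/51) + 6·(2/51) + 7·(5/51) = 80/51.
E[W | Z = 2] = (80/51) / (6/17) = 40/9.

40/9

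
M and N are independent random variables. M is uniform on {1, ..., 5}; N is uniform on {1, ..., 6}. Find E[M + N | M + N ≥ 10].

31/3

P(M + N ≥ 10) = 1/10.
Summing (M+N)·P(x,y) over outcomes with M + N ≥ 10 gives 31/30.
E[M + N | M + N ≥ 10] = (31/30) / (1/10) = 31/3.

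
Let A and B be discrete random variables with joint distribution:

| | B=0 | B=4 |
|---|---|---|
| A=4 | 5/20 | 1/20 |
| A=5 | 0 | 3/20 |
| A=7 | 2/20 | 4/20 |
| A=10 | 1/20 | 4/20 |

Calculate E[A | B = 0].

P(B = 0) = 2/5.
Σ A·P over the event = 4·(5/20) + 7·(2/20) + 10·(1/20) = 11/5.
E[A | B = 0] = (11/5) / (2/5) = 11/2.

11/2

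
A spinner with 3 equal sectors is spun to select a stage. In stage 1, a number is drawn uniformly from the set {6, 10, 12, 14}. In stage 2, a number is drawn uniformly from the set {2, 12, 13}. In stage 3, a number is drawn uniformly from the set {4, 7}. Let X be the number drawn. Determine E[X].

25/3

E[X | stage 1] = (6+10+12+14)/4 = 21/2.
E[X | stage 2] = (2+12+13)/3 = 9.
E[X | stage 3] = (4+7)/2 = 11/2.
By the law of total expectation,
E[X] = (1/3)·(21/2) + (1/3)·(9) + (1/3)·(11/2) = 25/3.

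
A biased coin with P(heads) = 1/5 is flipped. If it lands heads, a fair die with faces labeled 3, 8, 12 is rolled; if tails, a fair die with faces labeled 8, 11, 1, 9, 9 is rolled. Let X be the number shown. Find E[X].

E[X | heads] = (3+8+12)/3 = 23/3.
E[X | tails] = (8+11+1+9+9)/5 = 38/5.
By the law of total expectation,
E[X] = (1/5)·(23/3) + (4/5)·(38/5) = 571/75.

571/75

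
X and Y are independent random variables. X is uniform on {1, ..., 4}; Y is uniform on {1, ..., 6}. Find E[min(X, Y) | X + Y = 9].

Outcomes with X + Y = 9: (3,6), (4,5), each with probability 1/24.
E[min(X, Y) | X + Y = 9] = (3 + 4) / 2 = 7/2.

7/2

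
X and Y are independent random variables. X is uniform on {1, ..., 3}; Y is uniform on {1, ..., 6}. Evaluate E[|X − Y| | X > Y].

P(X > Y) = 1/6.
Summing |X−Y|·P(x,y) over outcomes with X > Y gives 2/9.
E[|X − Y| | X > Y] = (2/9) / (1/6) = 4/3.

4/3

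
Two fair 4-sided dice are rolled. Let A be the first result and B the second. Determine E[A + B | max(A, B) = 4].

44/7

Outcomes with max(A, B) = 4: (1,4), (2,4), (3,4), (4,1), (4,2), (4,3), (4,4), each with probability 1/16.
E[A + B | max(A, B) = 4] = (5 + 6 + 7 + 5 + 6 + 7 + 8) / 7 = 44/7.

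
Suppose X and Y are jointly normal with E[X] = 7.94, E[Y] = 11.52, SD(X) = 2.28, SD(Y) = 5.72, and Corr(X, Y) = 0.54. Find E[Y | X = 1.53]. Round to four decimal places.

The regression of Y on X has slope ρ·σ_Y/σ_X and passes through (μ_X, μ_Y).
E[Y | X=1.53] = 11.52 + (0.54)·(5.72/2.28)·(1.53 − (7.94)) = 11.52 + (1.35474)·(-6.41) = 2.8361.

2.8361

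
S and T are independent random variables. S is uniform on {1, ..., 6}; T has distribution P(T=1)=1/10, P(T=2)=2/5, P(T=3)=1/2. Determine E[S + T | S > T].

P(S > T) = 3/5.
Summing (S+T)·P(x,y) over outcomes with S > T gives 83/20.
E[S + T | S > T] = (83/20) / (3/5) = 83/12.

83/12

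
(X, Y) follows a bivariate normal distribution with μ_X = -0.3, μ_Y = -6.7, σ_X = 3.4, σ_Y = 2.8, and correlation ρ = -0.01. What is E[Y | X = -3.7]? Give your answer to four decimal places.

-6.6720

The regression of Y on X has slope ρ·σ_Y/σ_X and passes through (μ_X, μ_Y).
E[Y | X=-3.7] = -6.7 + (-0.01)·(2.8/3.4)·(-3.7 − (-0.3)) = -6.7 + (-0.0082353)·(-3.4) = -6.6720.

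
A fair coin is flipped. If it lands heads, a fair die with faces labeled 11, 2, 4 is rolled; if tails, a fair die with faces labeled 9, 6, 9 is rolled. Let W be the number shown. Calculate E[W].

E[W | heads] = (11+2+4)/3 = 17/3.
E[W | tails] = (9+6+9)/3 = 8.
By the law of total expectation,
E[W] = (1/2)·(17/3) + (1/2)·(8) = 41/6.

41/6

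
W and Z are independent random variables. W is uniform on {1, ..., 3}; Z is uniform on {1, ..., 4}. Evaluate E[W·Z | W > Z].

11/3

P(W > Z) = 1/4.
Summing WZ·P(x,y) over outcomes with W > Z gives 11/12.
E[W·Z | W > Z] = (11/12) / (1/4) = 11/3.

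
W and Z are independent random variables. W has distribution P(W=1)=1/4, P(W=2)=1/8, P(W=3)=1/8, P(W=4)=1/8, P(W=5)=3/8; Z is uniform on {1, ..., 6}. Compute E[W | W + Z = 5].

11/5

P(W + Z = 5) = 5/48.
Summing W·P(x,y) over outcomes with W + Z = 5 gives 11/48.
E[W | W + Z = 5] = (11/48) / (5/48) = 11/5.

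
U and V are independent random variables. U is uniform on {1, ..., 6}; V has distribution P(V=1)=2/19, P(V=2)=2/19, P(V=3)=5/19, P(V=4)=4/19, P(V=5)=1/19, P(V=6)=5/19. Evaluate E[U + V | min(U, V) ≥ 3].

89/10

P(min(U, V) ≥ 3) = 10/19.
Summing (U+V)·P(x,y) over outcomes with min(U, V) ≥ 3 gives 89/19.
E[U + V | min(U, V) ≥ 3] = (89/19) / (10/19) = 89/10.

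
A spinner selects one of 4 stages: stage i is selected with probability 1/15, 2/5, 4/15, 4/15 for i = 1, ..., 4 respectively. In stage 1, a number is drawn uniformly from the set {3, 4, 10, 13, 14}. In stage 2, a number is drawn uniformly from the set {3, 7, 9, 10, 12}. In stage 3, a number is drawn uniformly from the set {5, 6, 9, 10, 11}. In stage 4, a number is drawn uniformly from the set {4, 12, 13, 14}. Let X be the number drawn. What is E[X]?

223/25

E[X | stage 1] = (3+4+10+13+14)/5 = 44/5.
E[X | stage 2] = (3+7+9+10+12)/5 = 41/5.
E[X | stage 3] = (5+6+9+10+11)/5 = 41/5.
E[X | stage 4] = (4+12+13+14)/4 = 43/4.
E[X] = (1/15)·(44/5) + (2/5)·(41/5) + (4/15)·(41/5) + (4/15)·(43/4) = 223/25.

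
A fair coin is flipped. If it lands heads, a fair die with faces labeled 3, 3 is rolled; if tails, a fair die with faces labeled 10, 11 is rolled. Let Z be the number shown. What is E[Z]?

27/4

E[Z | heads] = (3+3)/2 = 3.
E[Z | tails] = (10+11)/2 = 21/2.
E[Z] = (1/2)·(3) + (1/2)·(21/2) = 27/4.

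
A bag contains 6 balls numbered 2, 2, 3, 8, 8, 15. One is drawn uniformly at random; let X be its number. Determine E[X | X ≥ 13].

P(X ≥ 13) = 1/6.
Σ over the event: 15·1/6 = 5/2.
E[X | X ≥ 13] = (5/2) / (1/6) = 15.

15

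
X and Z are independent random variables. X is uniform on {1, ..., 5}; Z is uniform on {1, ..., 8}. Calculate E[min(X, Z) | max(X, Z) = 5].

25/9

Outcomes with max(X, Z) = 5: (1,5), (2,5), (3,5), (4,5), (5,1), (5,2), (5,3), (5,4), (5,5), each with probability 1/40.
E[min(X, Z) | max(X, Z) = 5] = (1 + 2 + 3 + 4 + 1 + 2 + 3 + 4 + 5) / 9 = 25/9.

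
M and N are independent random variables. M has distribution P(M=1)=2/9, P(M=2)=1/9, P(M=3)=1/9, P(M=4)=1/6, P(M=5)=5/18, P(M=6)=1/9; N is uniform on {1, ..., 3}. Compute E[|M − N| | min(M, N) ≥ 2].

13/7

P(min(M, N) ≥ 2) = 14/27.
Summing |M−N|·P(x,y) over outcomes with min(M, N) ≥ 2 gives 26/27.
E[|M − N| | min(M, N) ≥ 2] = (26/27) / (14/27) = 13/7.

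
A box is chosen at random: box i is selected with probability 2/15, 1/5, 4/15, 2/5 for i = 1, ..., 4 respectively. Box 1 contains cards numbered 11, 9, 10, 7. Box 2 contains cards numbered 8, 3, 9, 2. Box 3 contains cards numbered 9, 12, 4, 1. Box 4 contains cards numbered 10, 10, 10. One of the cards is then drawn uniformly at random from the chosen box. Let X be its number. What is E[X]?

E[X | box 1] = (11+9+10+7)/4 = 37/4.
E[X | box 2] = (8+3+9+2)/4 = 11/2.
E[X | box 3] = (9+12+4+1)/4 = 13/2.
E[X | box 4] = (10+10+10)/3 = 10.
E[X] = (2/15)·(37/4) + (1/5)·(11/2) + (4/15)·(13/2) + (2/5)·(10) = 121/15.

121/15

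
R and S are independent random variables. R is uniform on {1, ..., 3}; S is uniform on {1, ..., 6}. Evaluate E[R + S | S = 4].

6

Outcomes with S = 4: (1,4), (2,4), (3,4), each with probability 1/18.
E[R + S | S = 4] = (5 + 6 + 7) / 3 = 6.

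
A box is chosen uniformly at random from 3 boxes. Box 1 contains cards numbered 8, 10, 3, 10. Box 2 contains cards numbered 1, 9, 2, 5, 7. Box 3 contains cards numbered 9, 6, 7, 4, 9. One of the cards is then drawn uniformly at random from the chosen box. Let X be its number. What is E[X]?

391/60

E[X | box 1] = (8+10+3+10)/4 = 31/4.
E[X | box 2] = (1+9+2+5+7)/5 = 24/5.
E[X | box 3] = (9+6+7+4+9)/5 = 7.
E[X] = (1/3)·(31/4) + (1/3)·(24/5) + (1/3)·(7) = 391/60.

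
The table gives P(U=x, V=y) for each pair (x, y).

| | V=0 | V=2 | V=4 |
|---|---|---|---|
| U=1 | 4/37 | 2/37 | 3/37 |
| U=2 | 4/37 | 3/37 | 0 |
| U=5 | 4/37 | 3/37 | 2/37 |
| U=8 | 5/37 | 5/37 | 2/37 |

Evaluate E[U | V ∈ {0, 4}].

P(V ∈ {0, 4}) = 24/37.
Σ U·P over the event = 1·(4/37) + 1·(3/37) + 2·(4/37) + 5·(4/37) + 5·(2/37) + 8·(5/37) + 8·(2/37) = 101/37.
E[U | V ∈ {0, 4}] = (101/37) / (24/37) = 101/24.

101/24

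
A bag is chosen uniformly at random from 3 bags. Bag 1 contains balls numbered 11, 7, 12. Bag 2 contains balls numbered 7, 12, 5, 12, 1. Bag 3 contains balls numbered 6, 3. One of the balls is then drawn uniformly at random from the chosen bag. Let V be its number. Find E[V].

E[V | bag 1] = (11+7+12)/3 = 10.
E[V | bag 2] = (7+12+5+12+1)/5 = 37/5.
E[V | bag 3] = (6+3)/2 = 9/2.
By the law of total expectation,
E[V] = (1/3)·(10) + (1/3)·(37/5) + (1/3)·(9/2) = 73/10.

73/10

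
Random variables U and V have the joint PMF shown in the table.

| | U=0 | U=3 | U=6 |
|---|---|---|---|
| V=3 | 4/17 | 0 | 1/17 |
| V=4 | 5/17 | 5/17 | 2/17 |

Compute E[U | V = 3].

P(V = 3) = 5/17.
Σ U·P over the event = 0·(4/17) + 6·(1/17) = 6/17.
E[U | V = 3] = (6/17) / (5/17) = 6/5.

6/5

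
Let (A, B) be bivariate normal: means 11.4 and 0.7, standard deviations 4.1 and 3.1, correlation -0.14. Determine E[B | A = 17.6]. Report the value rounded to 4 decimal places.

0.0437

For a bivariate normal, E[B | A=x] = μ_B + ρ·(σ_B/σ_A)·(x − μ_A).
E[B | A=17.6] = 0.7 + (-0.14)·(3.1/4.1)·(17.6 − (11.4)) = 0.7 + (-0.10585)·(6.2) = 0.0437.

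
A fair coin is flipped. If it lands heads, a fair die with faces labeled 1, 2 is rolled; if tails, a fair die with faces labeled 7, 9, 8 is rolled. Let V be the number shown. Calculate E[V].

E[V | heads] = (1+2)/2 = 3/2.
E[V | tails] = (7+9+8)/3 = 8.
E[V] = (1/2)·(3/2) + (1/2)·(8) = 19/4.

19/4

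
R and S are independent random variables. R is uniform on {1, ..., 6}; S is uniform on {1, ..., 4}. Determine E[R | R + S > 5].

P(R + S > 5) = 7/12.
Summing R·P(x,y) over outcomes with R + S > 5 gives 8/3.
E[R | R + S > 5] = (8/3) / (7/12) = 32/7.

32/7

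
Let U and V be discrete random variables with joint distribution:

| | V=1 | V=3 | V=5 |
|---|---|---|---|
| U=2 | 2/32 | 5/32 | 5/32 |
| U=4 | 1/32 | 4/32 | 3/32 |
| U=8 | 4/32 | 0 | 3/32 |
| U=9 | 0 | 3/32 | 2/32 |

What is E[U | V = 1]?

P(V = 1) = 7/32.
Σ U·P over the event = 2·(2/32) + 4·(1/32) + 8·(4/32) = 5/4.
E[U | V = 1] = (5/4) / (7/32) = 40/7.

40/7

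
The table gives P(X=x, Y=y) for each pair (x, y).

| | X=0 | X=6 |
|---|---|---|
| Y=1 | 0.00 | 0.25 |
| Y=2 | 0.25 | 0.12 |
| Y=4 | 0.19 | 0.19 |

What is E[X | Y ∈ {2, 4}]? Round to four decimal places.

P(Y ∈ {2, 4}) = 0.75.
Σ X·P over the event = 0·(0.25) + 0·(0.19) + 6·(0.12) + 6·(0.19) = 1.86.
E[X | Y ∈ {2, 4}] = (1.86) / (0.75) = 2.4800.

2.4800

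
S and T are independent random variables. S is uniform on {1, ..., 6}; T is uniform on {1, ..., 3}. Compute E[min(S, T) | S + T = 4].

4/3

Outcomes with S + T = 4: (1,3), (2,2), (3,1), each with probability 1/18.
E[min(S, T) | S + T = 4] = (1 + 2 + 1) / 3 = 4/3.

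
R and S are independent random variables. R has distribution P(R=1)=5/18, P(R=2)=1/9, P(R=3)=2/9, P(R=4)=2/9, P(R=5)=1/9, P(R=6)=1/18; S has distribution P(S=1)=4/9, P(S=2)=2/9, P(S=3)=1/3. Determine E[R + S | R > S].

P(R > S) = 95/162.
Summing (R+S)·P(x,y) over outcomes with R > S gives 535/162.
E[R + S | R > S] = (535/162) / (95/162) = 107/19.

107/19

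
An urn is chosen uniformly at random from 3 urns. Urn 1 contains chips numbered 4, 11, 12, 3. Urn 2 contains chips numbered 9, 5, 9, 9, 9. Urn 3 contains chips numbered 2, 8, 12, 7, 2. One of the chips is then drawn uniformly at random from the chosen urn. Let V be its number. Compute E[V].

73/10

E[V | urn 1] = (4+11+12+3)/4 = 15/2.
E[V | urn 2] = (9+5+9+9+9)/5 = 41/5.
E[V | urn 3] = (2+8+12+7+2)/5 = 31/5.
By the law of total expectation,
E[V] = (1/3)·(15/2) + (1/3)·(41/5) + (1/3)·(31/5) = 73/10.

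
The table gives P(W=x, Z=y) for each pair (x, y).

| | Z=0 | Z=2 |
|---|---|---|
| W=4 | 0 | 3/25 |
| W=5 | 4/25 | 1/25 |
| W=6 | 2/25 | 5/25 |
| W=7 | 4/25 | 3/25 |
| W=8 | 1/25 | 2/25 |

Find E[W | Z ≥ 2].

P(Z ≥ 2) = 14/25.
Σ W·P over the event = 4·(3/25) + 5·(1/25) + 6·(5/25) + 7·(3/25) + 8·(2/25) = 84/25.
E[W | Z ≥ 2] = (84/25) / (14/25) = 6.

6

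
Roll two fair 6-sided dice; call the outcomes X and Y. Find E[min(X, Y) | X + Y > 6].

P(X + Y > 6) = 7/12.
Summing min(X,Y)·P(x,y) over outcomes with X + Y > 6 gives 23/12.
E[min(X, Y) | X + Y > 6] = (23/12) / (7/12) = 23/7.

23/7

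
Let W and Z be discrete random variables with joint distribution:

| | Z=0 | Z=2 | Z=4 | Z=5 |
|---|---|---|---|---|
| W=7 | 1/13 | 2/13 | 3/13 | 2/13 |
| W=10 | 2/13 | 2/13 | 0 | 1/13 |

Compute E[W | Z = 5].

P(Z = 5) = 3/13.
Σ W·P over the event = 7·(2/13) + 10·(1/13) = 24/13.
E[W | Z = 5] = (24/13) / (3/13) = 8.

8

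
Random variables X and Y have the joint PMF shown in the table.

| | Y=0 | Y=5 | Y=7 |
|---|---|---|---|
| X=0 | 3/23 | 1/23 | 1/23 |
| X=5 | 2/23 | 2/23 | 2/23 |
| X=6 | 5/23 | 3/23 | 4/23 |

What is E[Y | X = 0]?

12/5

P(X = 0) = 5/23.
Summing Y·P(X=x,Y=y) over the conditioning event gives 12/23.
E[Y | X = 0] = (12/23) / (5/23) = 12/5.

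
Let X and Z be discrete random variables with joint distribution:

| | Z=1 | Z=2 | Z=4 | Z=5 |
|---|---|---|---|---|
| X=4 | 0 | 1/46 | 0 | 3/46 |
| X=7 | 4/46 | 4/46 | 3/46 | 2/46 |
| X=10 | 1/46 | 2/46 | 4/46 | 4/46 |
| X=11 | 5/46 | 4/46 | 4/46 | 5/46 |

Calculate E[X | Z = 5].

121/14

P(Z = 5) = 7/23.
Σ X·P over the event = 4·(3/46) + 7·(2/46) + 10·(4/46) + 11·(5/46) = 121/46.
E[X | Z = 5] = (121/46) / (7/23) = 121/14.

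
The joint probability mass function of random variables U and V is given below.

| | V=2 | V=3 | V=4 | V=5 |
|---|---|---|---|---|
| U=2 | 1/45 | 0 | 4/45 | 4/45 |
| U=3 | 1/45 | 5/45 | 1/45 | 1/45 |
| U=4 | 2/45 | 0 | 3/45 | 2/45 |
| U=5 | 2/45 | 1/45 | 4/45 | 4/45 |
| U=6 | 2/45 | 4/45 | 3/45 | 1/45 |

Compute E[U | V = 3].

P(V = 3) = 2/9.
Σ U·P over the event = 3·(5/45) + 5·(1/45) + 6·(4/45) = 44/45.
E[U | V = 3] = (44/45) / (2/9) = 22/5.

22/5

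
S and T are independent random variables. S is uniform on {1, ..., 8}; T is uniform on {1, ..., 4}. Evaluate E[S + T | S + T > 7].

P(S + T > 7) = 7/16.
Summing (S+T)·P(x,y) over outcomes with S + T > 7 gives 33/8.
E[S + T | S + T > 7] = (33/8) / (7/16) = 66/7.

66/7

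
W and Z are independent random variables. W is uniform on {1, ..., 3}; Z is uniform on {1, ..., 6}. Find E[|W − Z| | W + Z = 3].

Outcomes with W + Z = 3: (1,2), (2,1), each with probability 1/18.
E[|W − Z| | W + Z = 3] = (1 + 1) / 2 = 1.

1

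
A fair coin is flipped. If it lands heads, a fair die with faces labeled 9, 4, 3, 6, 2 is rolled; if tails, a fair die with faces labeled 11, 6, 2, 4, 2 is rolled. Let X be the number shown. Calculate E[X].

E[X | heads] = (9+4+3+6+2)/5 = 24/5.
E[X | tails] = (11+6+2+4+2)/5 = 5.
E[X] = (1/2)·(24/5) + (1/2)·(5) = 49/10.

49/10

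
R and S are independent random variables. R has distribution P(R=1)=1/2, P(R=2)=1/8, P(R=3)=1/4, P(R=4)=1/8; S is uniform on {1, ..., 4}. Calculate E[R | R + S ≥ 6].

13/4

P(R + S ≥ 6) = 1/4.
Summing R·P(x,y) over outcomes with R + S ≥ 6 gives 13/16.
E[R | R + S ≥ 6] = (13/16) / (1/4) = 13/4.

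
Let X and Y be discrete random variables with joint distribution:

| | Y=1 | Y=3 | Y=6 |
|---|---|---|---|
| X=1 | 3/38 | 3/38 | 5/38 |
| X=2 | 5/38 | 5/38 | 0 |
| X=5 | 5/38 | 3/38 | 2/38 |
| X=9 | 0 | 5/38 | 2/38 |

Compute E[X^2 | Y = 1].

148/13

P(Y = 1) = 13/38.
Σ X^2·P over the event = 1·(3/38) + 4·(5/38) + 25·(5/38) = 74/19.
E[X^2 | Y = 1] = (74/19) / (13/38) = 148/13.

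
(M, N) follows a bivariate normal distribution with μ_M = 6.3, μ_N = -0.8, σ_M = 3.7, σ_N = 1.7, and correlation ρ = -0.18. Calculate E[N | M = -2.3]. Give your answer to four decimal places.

-0.0888

The regression of N on M has slope ρ·σ_N/σ_M and passes through (μ_M, μ_N).
E[N | M=-2.3] = -0.8 + (-0.18)·(1.7/3.7)·(-2.3 − (6.3)) = -0.8 + (-0.082703)·(-8.6) = -0.0888.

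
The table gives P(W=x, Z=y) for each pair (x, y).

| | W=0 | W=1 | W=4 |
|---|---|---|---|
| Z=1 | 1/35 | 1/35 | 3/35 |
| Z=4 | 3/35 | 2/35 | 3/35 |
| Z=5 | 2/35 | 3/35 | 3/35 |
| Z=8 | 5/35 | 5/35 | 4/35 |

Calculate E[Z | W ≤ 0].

P(W ≤ 0) = 11/35.
Σ Z·P over the event = 1·(1/35) + 4·(3/35) + 5·(2/35) + 8·(5/35) = 9/5.
E[Z | W ≤ 0] = (9/5) / (11/35) = 63/11.

63/11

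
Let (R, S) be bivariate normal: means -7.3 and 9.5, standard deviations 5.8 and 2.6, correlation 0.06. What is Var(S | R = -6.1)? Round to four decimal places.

The conditional variance in a bivariate normal is σ_S²(1 − ρ²), independent of x.
Var(S | R=-6.1) = (2.6)²·(1 − (0.06)²) = 6.76·0.9964 = 6.7357.

6.7357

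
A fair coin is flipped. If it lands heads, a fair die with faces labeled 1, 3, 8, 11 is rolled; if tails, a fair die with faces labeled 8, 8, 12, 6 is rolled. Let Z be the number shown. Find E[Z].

57/8

E[Z | heads] = (1+3+8+11)/4 = 23/4.
E[Z | tails] = (8+8+12+6)/4 = 17/2.
E[Z] = (1/2)·(23/4) + (1/2)·(17/2) = 57/8.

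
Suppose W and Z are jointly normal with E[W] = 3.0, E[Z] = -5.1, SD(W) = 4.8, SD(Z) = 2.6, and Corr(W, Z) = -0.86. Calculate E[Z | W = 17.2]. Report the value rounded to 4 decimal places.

-11.7148

For a bivariate normal, E[Z | W=x] = μ_Z + ρ·(σ_Z/σ_W)·(x − μ_W).
E[Z | W=17.2] = -5.1 + (-0.86)·(2.6/4.8)·(17.2 − (3.0)) = -5.1 + (-0.46583)·(14.2) = -11.7148.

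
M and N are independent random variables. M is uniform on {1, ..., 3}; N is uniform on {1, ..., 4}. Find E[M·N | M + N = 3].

Outcomes with M + N = 3: (1,2), (2,1), each with probability 1/12.
E[M·N | M + N = 3] = (2 + 2) / 2 = 2.

2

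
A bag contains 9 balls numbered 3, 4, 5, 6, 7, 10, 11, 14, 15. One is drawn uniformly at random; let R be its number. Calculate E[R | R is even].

P(R is even) = 4/9.
Σ over the event: 4·1/9 + 6·1/9 + 10·1/9 + 14·1/9 = 34/9.
E[R | R is even] = (34/9) / (4/9) = 17/2.

17/2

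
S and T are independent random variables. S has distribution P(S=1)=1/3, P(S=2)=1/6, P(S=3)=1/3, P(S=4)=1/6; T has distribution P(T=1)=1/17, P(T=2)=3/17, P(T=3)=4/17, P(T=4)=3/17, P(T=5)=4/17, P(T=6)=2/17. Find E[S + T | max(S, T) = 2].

P(max(S, T) = 2) = 5/51.
Summing (S+T)·P(x,y) over outcomes with max(S, T) = 2 gives 11/34.
E[S + T | max(S, T) = 2] = (11/34) / (5/51) = 33/10.

33/10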